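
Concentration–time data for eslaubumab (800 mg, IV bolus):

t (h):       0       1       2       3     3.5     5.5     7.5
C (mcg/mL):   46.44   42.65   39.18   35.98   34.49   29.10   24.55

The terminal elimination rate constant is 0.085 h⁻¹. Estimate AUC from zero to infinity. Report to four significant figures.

AUC = 546.7 mcg/mL·h

Trapezoidal AUC_0→7.5:
  [0→1]: (46.44+42.65)/2 × 1 = 44.545
  [1→2]: (42.65+39.18)/2 × 1 = 40.915
  [2→3]: (39.18+35.98)/2 × 1 = 37.58
  [3→3.5]: (35.98+34.49)/2 × 0.5 = 17.6175
  [3.5→5.5]: (34.49+29.10)/2 × 2 = 63.59
  [5.5→7.5]: (29.10+24.55)/2 × 2 = 53.65
  Sum = 257.8975 mcg/mL·h
Extrapolated tail: C_last / k_e = 24.55 / 0.085 = 288.824
AUC_0→∞ = 257.8975 + 288.824 = 546.7215 mcg/mL·h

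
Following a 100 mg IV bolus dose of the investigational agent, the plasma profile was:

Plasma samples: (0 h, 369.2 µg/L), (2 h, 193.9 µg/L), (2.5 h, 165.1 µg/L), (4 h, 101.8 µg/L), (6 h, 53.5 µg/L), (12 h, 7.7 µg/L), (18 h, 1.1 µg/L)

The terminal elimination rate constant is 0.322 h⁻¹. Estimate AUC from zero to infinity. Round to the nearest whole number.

Trapezoidal AUC_0→18:
  [0→2]: (369.2+193.9)/2 × 2 = 563.1
  [2→2.5]: (193.9+165.1)/2 × 0.5 = 89.75
  [2.5→4]: (165.1+101.8)/2 × 1.5 = 200.175
  [4→6]: (101.8+53.5)/2 × 2 = 155.3
  [6→12]: (53.5+7.7)/2 × 6 = 183.6
  [12→18]: (7.7+1.1)/2 × 6 = 26.4
  Sum = 1218.325 µg/L·h
Extrapolated tail: C_last / k_e = 1.1 / 0.322 = 3.416
AUC_0→∞ = 1218.325 + 3.416 = 1221.741 µg/L·h

AUC = 1222 µg/L·h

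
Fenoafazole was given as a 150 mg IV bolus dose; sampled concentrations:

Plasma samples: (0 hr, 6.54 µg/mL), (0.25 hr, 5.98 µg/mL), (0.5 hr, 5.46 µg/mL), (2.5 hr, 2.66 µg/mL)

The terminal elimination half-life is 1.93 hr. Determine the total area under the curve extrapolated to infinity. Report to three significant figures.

Trapezoidal AUC_0→2.5:
  [0→0.25]: (6.54+5.98)/2 × 0.25 = 1.565
  [0.25→0.5]: (5.98+5.46)/2 × 0.25 = 1.43
  [0.5→2.5]: (5.46+2.66)/2 × 2 = 8.12
  Sum = 11.115 µg/mL·hr
k_e = ln2 / t½ = 0.693147 / 1.93 = 0.3591 hr^-1
Extrapolated tail: C_last / k_e = 2.66 / 0.3591 = 7.407
AUC_0→∞ = 11.115 + 7.407 = 18.522 µg/mL·hr

AUC = 18.5 µg/mL·hr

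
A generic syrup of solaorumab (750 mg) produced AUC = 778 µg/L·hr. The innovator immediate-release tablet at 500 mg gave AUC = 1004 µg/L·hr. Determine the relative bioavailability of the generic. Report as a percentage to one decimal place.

F_rel = 51.7%

F_rel = (AUC_test/D_test) / (AUC_ref/D_ref)
      = (778/750) / (1004/500)
      = 1.03733 / 2.008 = 0.5166 = 51.66%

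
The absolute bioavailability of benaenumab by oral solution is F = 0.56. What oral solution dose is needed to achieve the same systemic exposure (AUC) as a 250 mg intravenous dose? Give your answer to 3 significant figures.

For equal systemic exposure: F × D_ev = D_iv
D_ev = D_iv / F = 250 / 0.56 = 446.429 mg

D_oral = 446 mg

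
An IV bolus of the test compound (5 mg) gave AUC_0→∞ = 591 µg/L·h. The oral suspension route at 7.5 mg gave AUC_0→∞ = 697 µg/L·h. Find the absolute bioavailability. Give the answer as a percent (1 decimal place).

F = 78.6%

F = (AUC_ev / D_ev) / (AUC_iv / D_iv)
  = (697/7.5) / (591/5)
  = 92.9333 / 118.2 = 0.7862
  = 78.62%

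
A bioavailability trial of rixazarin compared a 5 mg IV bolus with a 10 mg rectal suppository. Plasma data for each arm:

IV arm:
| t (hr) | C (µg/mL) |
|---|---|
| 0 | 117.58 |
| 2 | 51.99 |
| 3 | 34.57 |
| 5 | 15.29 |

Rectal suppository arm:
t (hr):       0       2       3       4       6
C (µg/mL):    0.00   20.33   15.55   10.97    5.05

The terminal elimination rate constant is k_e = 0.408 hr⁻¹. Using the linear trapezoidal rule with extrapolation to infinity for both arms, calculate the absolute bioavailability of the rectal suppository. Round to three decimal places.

F = 0.133

Trapezoidal AUC_0→5 (IV):
  [0→2]: (117.58+51.99)/2 × 2 = 169.57
  [2→3]: (51.99+34.57)/2 × 1 = 43.28
  [3→5]: (34.57+15.29)/2 × 2 = 49.86
  Sum = 262.71 µg/mL·hr
IV tail: 15.29/0.408 = 37.475; AUC_iv,0→∞ = 262.71 + 37.475 = 300.185 µg/mL·hr
Trapezoidal AUC_0→6 (rectal suppository):
  [0→2]: (0.00+20.33)/2 × 2 = 20.33
  [2→3]: (20.33+15.55)/2 × 1 = 17.94
  [3→4]: (15.55+10.97)/2 × 1 = 13.26
  [4→6]: (10.97+5.05)/2 × 2 = 16.02
  Sum = 67.55 µg/mL·hr
rectal suppository tail: 5.05/0.408 = 12.377; AUC_ev,0→∞ = 67.55 + 12.377 = 79.927 µg/mL·hr
F = (AUC_ev/D_ev)/(AUC_iv/D_iv) = (79.927/10)/(300.185/5) = 7.9927/60.037 = 0.1331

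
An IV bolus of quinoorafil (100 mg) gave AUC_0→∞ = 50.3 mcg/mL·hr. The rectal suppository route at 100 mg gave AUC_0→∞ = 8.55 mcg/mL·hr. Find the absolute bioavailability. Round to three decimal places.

F = 0.170

F = (AUC_ev / D_ev) / (AUC_iv / D_iv)
  = (8.55/100) / (50.3/100)
  = 0.0855 / 0.503 = 0.1700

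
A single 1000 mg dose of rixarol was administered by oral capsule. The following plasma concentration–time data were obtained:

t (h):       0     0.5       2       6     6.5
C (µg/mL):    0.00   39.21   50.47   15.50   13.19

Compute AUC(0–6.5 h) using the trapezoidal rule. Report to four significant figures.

Trapezoidal AUC_0→6.5:
  [0→0.5]: (0.00+39.21)/2 × 0.5 = 9.8025
  [0.5→2]: (39.21+50.47)/2 × 1.5 = 67.26
  [2→6]: (50.47+15.50)/2 × 4 = 131.94
  [6→6.5]: (15.50+13.19)/2 × 0.5 = 7.1725
  Sum = 216.175 µg/mL·h

AUC = 216.2 µg/mL·h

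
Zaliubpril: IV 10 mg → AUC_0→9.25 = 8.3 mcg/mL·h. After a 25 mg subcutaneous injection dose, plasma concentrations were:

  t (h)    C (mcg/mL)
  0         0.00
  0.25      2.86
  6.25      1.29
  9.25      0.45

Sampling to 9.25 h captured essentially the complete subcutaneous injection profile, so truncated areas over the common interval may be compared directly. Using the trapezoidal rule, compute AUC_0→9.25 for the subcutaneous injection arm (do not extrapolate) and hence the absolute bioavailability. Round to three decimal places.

Trapezoidal AUC_0→9.25 (subcutaneous injection):
  [0→0.25]: (0.00+2.86)/2 × 0.25 = 0.3575
  [0.25→6.25]: (2.86+1.29)/2 × 6 = 12.45
  [6.25→9.25]: (1.29+0.45)/2 × 3 = 2.61
  Sum = 15.4175 mcg/mL·h
F = (AUC_ev/D_ev)/(AUC_iv/D_iv) = (15.4175/25)/(8.3/10) = 0.6167/0.83 = 0.7430

F = 0.743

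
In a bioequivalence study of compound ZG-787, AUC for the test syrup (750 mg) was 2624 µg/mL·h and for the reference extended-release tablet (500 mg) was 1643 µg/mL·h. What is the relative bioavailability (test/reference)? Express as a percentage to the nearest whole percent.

F_rel = (AUC_test/D_test) / (AUC_ref/D_ref)
      = (2624/750) / (1643/500)
      = 3.49867 / 3.286 = 1.0647 = 106.47%

F_rel = 106%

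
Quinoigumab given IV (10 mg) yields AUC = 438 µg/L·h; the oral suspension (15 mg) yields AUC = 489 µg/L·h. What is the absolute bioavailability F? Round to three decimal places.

F = 0.744

F = (AUC_ev / D_ev) / (AUC_iv / D_iv)
  = (489/15) / (438/10)
  = 32.6 / 43.8 = 0.7443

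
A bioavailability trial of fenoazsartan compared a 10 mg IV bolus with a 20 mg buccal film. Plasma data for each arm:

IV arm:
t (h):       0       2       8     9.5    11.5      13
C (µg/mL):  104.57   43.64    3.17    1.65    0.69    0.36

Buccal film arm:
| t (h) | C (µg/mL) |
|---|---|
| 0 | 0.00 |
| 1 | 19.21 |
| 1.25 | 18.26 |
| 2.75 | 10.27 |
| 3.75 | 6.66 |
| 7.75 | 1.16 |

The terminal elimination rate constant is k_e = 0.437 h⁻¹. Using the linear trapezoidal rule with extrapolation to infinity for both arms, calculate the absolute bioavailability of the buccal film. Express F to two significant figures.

F = 0.11

Trapezoidal AUC_0→13 (IV):
  [0→2]: (104.57+43.64)/2 × 2 = 148.21
  [2→8]: (43.64+3.17)/2 × 6 = 140.43
  [8→9.5]: (3.17+1.65)/2 × 1.5 = 3.615
  [9.5→11.5]: (1.65+0.69)/2 × 2 = 2.34
  [11.5→13]: (0.69+0.36)/2 × 1.5 = 0.7875
  Sum = 295.3825 µg/mL·h
IV tail: 0.36/0.437 = 0.824; AUC_iv,0→∞ = 295.3825 + 0.824 = 296.2065 µg/mL·h
Trapezoidal AUC_0→7.75 (buccal film):
  [0→1]: (0.00+19.21)/2 × 1 = 9.605
  [1→1.25]: (19.21+18.26)/2 × 0.25 = 4.68375
  [1.25→2.75]: (18.26+10.27)/2 × 1.5 = 21.3975
  [2.75→3.75]: (10.27+6.66)/2 × 1 = 8.465
  [3.75→7.75]: (6.66+1.16)/2 × 4 = 15.64
  Sum = 59.79125 µg/mL·h
buccal film tail: 1.16/0.437 = 2.654; AUC_ev,0→∞ = 59.79125 + 2.654 = 62.44525 µg/mL·h
F = (AUC_ev/D_ev)/(AUC_iv/D_iv) = (62.44525/20)/(296.2065/10) = 3.1222625/29.62065 = 0.1054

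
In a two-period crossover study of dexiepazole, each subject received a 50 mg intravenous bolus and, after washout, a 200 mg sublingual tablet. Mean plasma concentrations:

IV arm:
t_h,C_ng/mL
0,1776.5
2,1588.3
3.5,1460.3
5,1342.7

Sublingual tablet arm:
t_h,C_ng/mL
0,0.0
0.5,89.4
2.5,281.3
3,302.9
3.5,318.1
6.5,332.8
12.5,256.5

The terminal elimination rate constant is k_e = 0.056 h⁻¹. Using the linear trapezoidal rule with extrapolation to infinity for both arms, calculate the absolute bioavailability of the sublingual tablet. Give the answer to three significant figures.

F = 0.0632

Trapezoidal AUC_0→5 (IV):
  [0→2]: (1776.5+1588.3)/2 × 2 = 3364.8
  [2→3.5]: (1588.3+1460.3)/2 × 1.5 = 2286.45
  [3.5→5]: (1460.3+1342.7)/2 × 1.5 = 2102.25
  Sum = 7753.5 ng/mL·h
IV tail: 1342.7/0.056 = 23976.786; AUC_iv,0→∞ = 7753.5 + 23976.786 = 31730.286 ng/mL·h
Trapezoidal AUC_0→12.5 (sublingual tablet):
  [0→0.5]: (0.0+89.4)/2 × 0.5 = 22.35
  [0.5→2.5]: (89.4+281.3)/2 × 2 = 370.7
  [2.5→3]: (281.3+302.9)/2 × 0.5 = 146.05
  [3→3.5]: (302.9+318.1)/2 × 0.5 = 155.25
  [3.5→6.5]: (318.1+332.8)/2 × 3 = 976.35
  [6.5→12.5]: (332.8+256.5)/2 × 6 = 1767.9
  Sum = 3438.6 ng/mL·h
sublingual tablet tail: 256.5/0.056 = 4580.357; AUC_ev,0→∞ = 3438.6 + 4580.357 = 8018.957 ng/mL·h
F = (AUC_ev/D_ev)/(AUC_iv/D_iv) = (8018.957/200)/(31730.286/50) = 40.094785/634.60572 = 0.0632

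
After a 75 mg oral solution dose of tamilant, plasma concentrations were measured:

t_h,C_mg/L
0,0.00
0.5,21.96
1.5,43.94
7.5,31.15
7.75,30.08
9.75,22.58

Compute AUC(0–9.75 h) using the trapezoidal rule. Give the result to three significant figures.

AUC = 324 mg/L·h

Trapezoidal AUC_0→9.75:
  [0→0.5]: (0.00+21.96)/2 × 0.5 = 5.49
  [0.5→1.5]: (21.96+43.94)/2 × 1 = 32.95
  [1.5→7.5]: (43.94+31.15)/2 × 6 = 225.27
  [7.5→7.75]: (31.15+30.08)/2 × 0.25 = 7.65375
  [7.75→9.75]: (30.08+22.58)/2 × 2 = 52.66
  Sum = 324.02375 mg/L·h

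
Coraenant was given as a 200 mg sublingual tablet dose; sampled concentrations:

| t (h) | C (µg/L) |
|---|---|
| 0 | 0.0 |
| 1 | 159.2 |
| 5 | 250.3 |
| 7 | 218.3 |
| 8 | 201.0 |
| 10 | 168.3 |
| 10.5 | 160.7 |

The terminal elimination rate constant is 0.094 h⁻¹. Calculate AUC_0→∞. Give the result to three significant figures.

Trapezoidal AUC_0→10.5:
  [0→1]: (0.0+159.2)/2 × 1 = 79.6
  [1→5]: (159.2+250.3)/2 × 4 = 819.0
  [5→7]: (250.3+218.3)/2 × 2 = 468.6
  [7→8]: (218.3+201.0)/2 × 1 = 209.65
  [8→10]: (201.0+168.3)/2 × 2 = 369.3
  [10→10.5]: (168.3+160.7)/2 × 0.5 = 82.25
  Sum = 2028.4 µg/L·h
Extrapolated tail: C_last / k_e = 160.7 / 0.094 = 1709.574
AUC_0→∞ = 2028.4 + 1709.574 = 3737.974 µg/L·h

AUC = 3740 µg/L·h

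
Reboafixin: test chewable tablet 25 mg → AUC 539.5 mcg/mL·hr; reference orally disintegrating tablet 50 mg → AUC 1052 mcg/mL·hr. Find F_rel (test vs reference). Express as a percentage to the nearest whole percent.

F_rel = (AUC_test/D_test) / (AUC_ref/D_ref)
      = (539.5/25) / (1052/50)
      = 21.58 / 21.04 = 1.0257 = 102.57%

F_rel = 103%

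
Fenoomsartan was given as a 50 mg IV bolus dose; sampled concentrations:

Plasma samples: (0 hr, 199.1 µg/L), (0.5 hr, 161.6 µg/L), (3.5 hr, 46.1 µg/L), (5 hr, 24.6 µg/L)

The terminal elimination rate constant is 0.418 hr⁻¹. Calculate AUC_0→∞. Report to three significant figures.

Trapezoidal AUC_0→5:
  [0→0.5]: (199.1+161.6)/2 × 0.5 = 90.175
  [0.5→3.5]: (161.6+46.1)/2 × 3 = 311.55
  [3.5→5]: (46.1+24.6)/2 × 1.5 = 53.025
  Sum = 454.75 µg/L·hr
Extrapolated tail: C_last / k_e = 24.6 / 0.418 = 58.852
AUC_0→∞ = 454.75 + 58.852 = 513.602 µg/L·hr

AUC = 514 µg/L·hr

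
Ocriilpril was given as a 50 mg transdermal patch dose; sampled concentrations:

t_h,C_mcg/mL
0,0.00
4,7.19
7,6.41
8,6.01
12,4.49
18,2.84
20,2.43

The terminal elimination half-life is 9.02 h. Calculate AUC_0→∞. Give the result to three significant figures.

Trapezoidal AUC_0→20:
  [0→4]: (0.00+7.19)/2 × 4 = 14.38
  [4→7]: (7.19+6.41)/2 × 3 = 20.4
  [7→8]: (6.41+6.01)/2 × 1 = 6.21
  [8→12]: (6.01+4.49)/2 × 4 = 21.0
  [12→18]: (4.49+2.84)/2 × 6 = 21.99
  [18→20]: (2.84+2.43)/2 × 2 = 5.27
  Sum = 89.25 mcg/mL·h
k_e = ln2 / t½ = 0.693147 / 9.02 = 0.0768 h^-1
Extrapolated tail: C_last / k_e = 2.43 / 0.0768 = 31.641
AUC_0→∞ = 89.25 + 31.641 = 120.891 mcg/mL·h

AUC = 121 mcg/mL·h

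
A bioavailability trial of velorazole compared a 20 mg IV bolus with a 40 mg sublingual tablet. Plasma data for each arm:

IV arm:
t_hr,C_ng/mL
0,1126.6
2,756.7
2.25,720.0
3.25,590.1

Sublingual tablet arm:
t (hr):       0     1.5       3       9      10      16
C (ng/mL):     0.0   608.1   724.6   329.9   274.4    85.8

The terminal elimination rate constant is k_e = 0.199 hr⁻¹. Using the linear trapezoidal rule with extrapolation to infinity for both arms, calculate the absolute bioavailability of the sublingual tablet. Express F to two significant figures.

Trapezoidal AUC_0→3.25 (IV):
  [0→2]: (1126.6+756.7)/2 × 2 = 1883.3
  [2→2.25]: (756.7+720.0)/2 × 0.25 = 184.5875
  [2.25→3.25]: (720.0+590.1)/2 × 1 = 655.05
  Sum = 2722.9375 ng/mL·hr
IV tail: 590.1/0.199 = 2965.327; AUC_iv,0→∞ = 2722.9375 + 2965.327 = 5688.2645 ng/mL·hr
Trapezoidal AUC_0→16 (sublingual tablet):
  [0→1.5]: (0.0+608.1)/2 × 1.5 = 456.075
  [1.5→3]: (608.1+724.6)/2 × 1.5 = 999.525
  [3→9]: (724.6+329.9)/2 × 6 = 3163.5
  [9→10]: (329.9+274.4)/2 × 1 = 302.15
  [10→16]: (274.4+85.8)/2 × 6 = 1080.6
  Sum = 6001.85 ng/mL·hr
sublingual tablet tail: 85.8/0.199 = 431.156; AUC_ev,0→∞ = 6001.85 + 431.156 = 6433.006 ng/mL·hr
F = (AUC_ev/D_ev)/(AUC_iv/D_iv) = (6433.006/40)/(5688.2645/20) = 160.82515/284.413 = 0.5655

F = 0.57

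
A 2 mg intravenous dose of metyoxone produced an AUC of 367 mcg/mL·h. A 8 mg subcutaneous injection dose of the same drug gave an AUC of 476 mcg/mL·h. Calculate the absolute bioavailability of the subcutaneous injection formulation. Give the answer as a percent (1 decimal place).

F = (AUC_ev / D_ev) / (AUC_iv / D_iv)
  = (476/8) / (367/2)
  = 59.5 / 183.5 = 0.3243
  = 32.43%

F = 32.4%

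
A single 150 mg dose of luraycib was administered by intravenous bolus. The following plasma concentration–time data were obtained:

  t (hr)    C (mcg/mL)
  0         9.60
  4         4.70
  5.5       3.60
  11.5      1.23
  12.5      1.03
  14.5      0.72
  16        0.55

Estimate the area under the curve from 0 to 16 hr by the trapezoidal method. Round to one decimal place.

AUC = 53.1 mcg/mL·hr

Trapezoidal AUC_0→16:
  [0→4]: (9.60+4.70)/2 × 4 = 28.6
  [4→5.5]: (4.70+3.60)/2 × 1.5 = 6.225
  [5.5→11.5]: (3.60+1.23)/2 × 6 = 14.49
  [11.5→12.5]: (1.23+1.03)/2 × 1 = 1.13
  [12.5→14.5]: (1.03+0.72)/2 × 2 = 1.75
  [14.5→16]: (0.72+0.55)/2 × 1.5 = 0.9525
  Sum = 53.1475 mcg/mL·hr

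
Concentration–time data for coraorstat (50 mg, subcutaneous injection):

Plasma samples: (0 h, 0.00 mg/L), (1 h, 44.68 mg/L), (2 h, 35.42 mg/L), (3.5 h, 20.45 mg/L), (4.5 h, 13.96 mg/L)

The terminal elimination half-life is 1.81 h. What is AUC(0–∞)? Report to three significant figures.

AUC = 158 mg/L·h

Trapezoidal AUC_0→4.5:
  [0→1]: (0.00+44.68)/2 × 1 = 22.34
  [1→2]: (44.68+35.42)/2 × 1 = 40.05
  [2→3.5]: (35.42+20.45)/2 × 1.5 = 41.9025
  [3.5→4.5]: (20.45+13.96)/2 × 1 = 17.205
  Sum = 121.4975 mg/L·h
k_e = ln2 / t½ = 0.693147 / 1.81 = 0.3830 h^-1
Extrapolated tail: C_last / k_e = 13.96 / 0.383 = 36.449
AUC_0→∞ = 121.4975 + 36.449 = 157.9465 mg/L·h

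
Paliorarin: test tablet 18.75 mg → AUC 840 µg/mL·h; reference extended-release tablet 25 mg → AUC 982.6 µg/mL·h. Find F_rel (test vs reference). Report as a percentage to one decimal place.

F_rel = 114.0%

F_rel = (AUC_test/D_test) / (AUC_ref/D_ref)
      = (840/18.75) / (982.6/25)
      = 44.8 / 39.304 = 1.1398 = 113.98%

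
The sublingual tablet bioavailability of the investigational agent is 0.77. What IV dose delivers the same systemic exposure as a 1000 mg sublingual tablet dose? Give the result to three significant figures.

Systemic exposure from an extravascular dose = F × D_ev, so the equivalent IV dose is F × D_ev.
D_iv = F × D_ev = 0.77 × 1000 = 770 mg

D_iv = 770 mg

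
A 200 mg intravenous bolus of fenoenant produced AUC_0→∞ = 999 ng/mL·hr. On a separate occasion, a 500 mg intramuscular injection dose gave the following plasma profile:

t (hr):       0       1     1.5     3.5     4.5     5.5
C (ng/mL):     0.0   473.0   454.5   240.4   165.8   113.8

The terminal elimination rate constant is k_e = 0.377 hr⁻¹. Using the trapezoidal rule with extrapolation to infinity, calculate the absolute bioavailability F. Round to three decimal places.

F = 0.724

Trapezoidal AUC_0→5.5 (intramuscular injection):
  [0→1]: (0.0+473.0)/2 × 1 = 236.5
  [1→1.5]: (473.0+454.5)/2 × 0.5 = 231.875
  [1.5→3.5]: (454.5+240.4)/2 × 2 = 694.9
  [3.5→4.5]: (240.4+165.8)/2 × 1 = 203.1
  [4.5→5.5]: (165.8+113.8)/2 × 1 = 139.8
  Sum = 1506.175 ng/mL·hr
Tail: C_last/k_e = 113.8/0.377 = 301.857
AUC_0→∞ (intramuscular injection) = 1506.175 + 301.857 = 1808.032 ng/mL·hr
F = (AUC_ev/D_ev)/(AUC_iv/D_iv) = (1808.032/500)/(999/200) = 3.616064/4.995 = 0.7239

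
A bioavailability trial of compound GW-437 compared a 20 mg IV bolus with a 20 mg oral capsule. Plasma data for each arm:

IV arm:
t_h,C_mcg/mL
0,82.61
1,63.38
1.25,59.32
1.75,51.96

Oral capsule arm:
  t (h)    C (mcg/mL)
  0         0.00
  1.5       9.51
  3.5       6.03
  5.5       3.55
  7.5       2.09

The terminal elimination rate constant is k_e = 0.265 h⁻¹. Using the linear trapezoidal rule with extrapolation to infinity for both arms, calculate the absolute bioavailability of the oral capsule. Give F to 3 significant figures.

F = 0.147

Trapezoidal AUC_0→1.75 (IV):
  [0→1]: (82.61+63.38)/2 × 1 = 72.995
  [1→1.25]: (63.38+59.32)/2 × 0.25 = 15.3375
  [1.25→1.75]: (59.32+51.96)/2 × 0.5 = 27.82
  Sum = 116.1525 mcg/mL·h
IV tail: 51.96/0.265 = 196.075; AUC_iv,0→∞ = 116.1525 + 196.075 = 312.2275 mcg/mL·h
Trapezoidal AUC_0→7.5 (oral capsule):
  [0→1.5]: (0.00+9.51)/2 × 1.5 = 7.1325
  [1.5→3.5]: (9.51+6.03)/2 × 2 = 15.54
  [3.5→5.5]: (6.03+3.55)/2 × 2 = 9.58
  [5.5→7.5]: (3.55+2.09)/2 × 2 = 5.64
  Sum = 37.8925 mcg/mL·h
oral capsule tail: 2.09/0.265 = 7.887; AUC_ev,0→∞ = 37.8925 + 7.887 = 45.7795 mcg/mL·h
F = (AUC_ev/D_ev)/(AUC_iv/D_iv) = (45.7795/20)/(312.2275/20) = 2.288975/15.611375 = 0.1466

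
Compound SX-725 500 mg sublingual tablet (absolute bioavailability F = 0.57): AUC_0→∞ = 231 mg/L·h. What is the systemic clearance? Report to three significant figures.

CL = F × Dose / AUC_0→∞
   = 0.57 × 500 / 231 = 1.23377 L/h

CL = 1.23 L/h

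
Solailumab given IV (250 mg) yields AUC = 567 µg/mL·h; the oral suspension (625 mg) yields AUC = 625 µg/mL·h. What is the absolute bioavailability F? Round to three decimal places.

F = 0.441

F = (AUC_ev / D_ev) / (AUC_iv / D_iv)
  = (625/625) / (567/250)
  = 1 / 2.268 = 0.4409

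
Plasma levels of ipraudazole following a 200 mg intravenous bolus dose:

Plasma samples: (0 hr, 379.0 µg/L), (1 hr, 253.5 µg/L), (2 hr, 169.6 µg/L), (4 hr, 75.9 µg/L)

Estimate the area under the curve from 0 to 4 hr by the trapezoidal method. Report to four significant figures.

Trapezoidal AUC_0→4:
  [0→1]: (379.0+253.5)/2 × 1 = 316.25
  [1→2]: (253.5+169.6)/2 × 1 = 211.55
  [2→4]: (169.6+75.9)/2 × 2 = 245.5
  Sum = 773.3 µg/L·hr

AUC = 773.3 µg/L·hr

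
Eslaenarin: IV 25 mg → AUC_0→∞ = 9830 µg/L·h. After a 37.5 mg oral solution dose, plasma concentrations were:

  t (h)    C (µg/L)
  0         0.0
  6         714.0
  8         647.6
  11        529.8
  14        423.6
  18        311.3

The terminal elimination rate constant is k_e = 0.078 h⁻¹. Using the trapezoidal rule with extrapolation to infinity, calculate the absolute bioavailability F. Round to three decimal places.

F = 0.825

Trapezoidal AUC_0→18 (oral solution):
  [0→6]: (0.0+714.0)/2 × 6 = 2142.0
  [6→8]: (714.0+647.6)/2 × 2 = 1361.6
  [8→11]: (647.6+529.8)/2 × 3 = 1766.1
  [11→14]: (529.8+423.6)/2 × 3 = 1430.1
  [14→18]: (423.6+311.3)/2 × 4 = 1469.8
  Sum = 8169.6 µg/L·h
Tail: C_last/k_e = 311.3/0.078 = 3991.026
AUC_0→∞ (oral solution) = 8169.6 + 3991.026 = 12160.626 µg/L·h
F = (AUC_ev/D_ev)/(AUC_iv/D_iv) = (12160.626/37.5)/(9830/25) = 324.28336/393.2 = 0.8247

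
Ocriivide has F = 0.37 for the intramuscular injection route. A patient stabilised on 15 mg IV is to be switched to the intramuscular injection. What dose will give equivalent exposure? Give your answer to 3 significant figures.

For equal systemic exposure: F × D_ev = D_iv
D_ev = D_iv / F = 15 / 0.37 = 40.5405 mg

D_intramuscular = 40.5 mg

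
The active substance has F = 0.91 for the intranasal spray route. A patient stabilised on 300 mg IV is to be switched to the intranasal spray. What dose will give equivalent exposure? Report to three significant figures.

D_intranasal = 330 mg

For equal systemic exposure: F × D_ev = D_iv
D_ev = D_iv / F = 300 / 0.91 = 329.67 mg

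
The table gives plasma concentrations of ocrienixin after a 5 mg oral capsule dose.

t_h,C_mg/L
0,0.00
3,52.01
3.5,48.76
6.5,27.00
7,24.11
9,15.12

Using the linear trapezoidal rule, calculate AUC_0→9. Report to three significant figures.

Trapezoidal AUC_0→9:
  [0→3]: (0.00+52.01)/2 × 3 = 78.015
  [3→3.5]: (52.01+48.76)/2 × 0.5 = 25.1925
  [3.5→6.5]: (48.76+27.00)/2 × 3 = 113.64
  [6.5→7]: (27.00+24.11)/2 × 0.5 = 12.7775
  [7→9]: (24.11+15.12)/2 × 2 = 39.23
  Sum = 268.855 mg/L·h

AUC = 269 mg/L·h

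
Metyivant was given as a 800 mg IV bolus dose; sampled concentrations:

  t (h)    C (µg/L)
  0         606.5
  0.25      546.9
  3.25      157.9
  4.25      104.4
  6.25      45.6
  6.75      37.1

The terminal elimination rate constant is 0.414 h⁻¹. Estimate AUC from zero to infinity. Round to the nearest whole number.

Trapezoidal AUC_0→6.75:
  [0→0.25]: (606.5+546.9)/2 × 0.25 = 144.175
  [0.25→3.25]: (546.9+157.9)/2 × 3 = 1057.2
  [3.25→4.25]: (157.9+104.4)/2 × 1 = 131.15
  [4.25→6.25]: (104.4+45.6)/2 × 2 = 150.0
  [6.25→6.75]: (45.6+37.1)/2 × 0.5 = 20.675
  Sum = 1503.2 µg/L·h
Extrapolated tail: C_last / k_e = 37.1 / 0.414 = 89.614
AUC_0→∞ = 1503.2 + 89.614 = 1592.814 µg/L·h

AUC = 1593 µg/L·h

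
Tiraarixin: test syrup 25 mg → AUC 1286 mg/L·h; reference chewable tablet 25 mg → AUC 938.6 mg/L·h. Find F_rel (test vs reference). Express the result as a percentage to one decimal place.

F_rel = (AUC_test/D_test) / (AUC_ref/D_ref)
      = (1286/25) / (938.6/25)
      = 51.44 / 37.544 = 1.3701 = 137.01%

F_rel = 137.0%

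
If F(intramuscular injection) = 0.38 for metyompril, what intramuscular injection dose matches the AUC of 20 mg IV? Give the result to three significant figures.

D_intramuscular = 52.6 mg

For equal systemic exposure: F × D_ev = D_iv
D_ev = D_iv / F = 20 / 0.38 = 52.6316 mg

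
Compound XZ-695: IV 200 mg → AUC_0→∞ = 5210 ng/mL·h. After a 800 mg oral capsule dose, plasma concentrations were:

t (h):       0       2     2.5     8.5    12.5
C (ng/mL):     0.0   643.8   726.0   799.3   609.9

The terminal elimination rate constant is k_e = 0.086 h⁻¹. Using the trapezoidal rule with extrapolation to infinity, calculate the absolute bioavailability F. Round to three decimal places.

F = 0.742

Trapezoidal AUC_0→12.5 (oral capsule):
  [0→2]: (0.0+643.8)/2 × 2 = 643.8
  [2→2.5]: (643.8+726.0)/2 × 0.5 = 342.45
  [2.5→8.5]: (726.0+799.3)/2 × 6 = 4575.9
  [8.5→12.5]: (799.3+609.9)/2 × 4 = 2818.4
  Sum = 8380.55 ng/mL·h
Tail: C_last/k_e = 609.9/0.086 = 7091.860
AUC_0→∞ (oral capsule) = 8380.55 + 7091.860 = 15472.41 ng/mL·h
F = (AUC_ev/D_ev)/(AUC_iv/D_iv) = (15472.41/800)/(5210/200) = 19.3405/26.05 = 0.7424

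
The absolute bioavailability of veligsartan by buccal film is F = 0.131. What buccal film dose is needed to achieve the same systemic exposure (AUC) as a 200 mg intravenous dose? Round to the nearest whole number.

For equal systemic exposure: F × D_ev = D_iv
D_ev = D_iv / F = 200 / 0.131 = 1526.72 mg

D_buccal = 1527 mg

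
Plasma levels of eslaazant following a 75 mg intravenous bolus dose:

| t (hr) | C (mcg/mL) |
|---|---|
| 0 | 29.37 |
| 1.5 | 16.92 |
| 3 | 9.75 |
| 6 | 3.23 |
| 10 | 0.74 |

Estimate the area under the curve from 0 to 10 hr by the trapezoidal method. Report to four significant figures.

Trapezoidal AUC_0→10:
  [0→1.5]: (29.37+16.92)/2 × 1.5 = 34.7175
  [1.5→3]: (16.92+9.75)/2 × 1.5 = 20.0025
  [3→6]: (9.75+3.23)/2 × 3 = 19.47
  [6→10]: (3.23+0.74)/2 × 4 = 7.94
  Sum = 82.13 mcg/mL·hr

AUC = 82.13 mcg/mL·hr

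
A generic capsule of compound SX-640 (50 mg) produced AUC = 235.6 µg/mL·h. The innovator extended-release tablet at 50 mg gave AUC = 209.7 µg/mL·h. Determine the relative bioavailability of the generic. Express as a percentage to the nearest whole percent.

F_rel = 112%

F_rel = (AUC_test/D_test) / (AUC_ref/D_ref)
      = (235.6/50) / (209.7/50)
      = 4.712 / 4.194 = 1.1235 = 112.35%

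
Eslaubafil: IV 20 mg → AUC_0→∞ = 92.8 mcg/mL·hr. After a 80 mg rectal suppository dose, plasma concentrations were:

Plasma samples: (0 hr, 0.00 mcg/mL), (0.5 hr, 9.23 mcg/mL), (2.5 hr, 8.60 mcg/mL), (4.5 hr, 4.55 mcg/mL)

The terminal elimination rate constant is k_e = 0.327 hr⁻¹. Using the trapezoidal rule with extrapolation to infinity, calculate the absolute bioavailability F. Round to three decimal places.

Trapezoidal AUC_0→4.5 (rectal suppository):
  [0→0.5]: (0.00+9.23)/2 × 0.5 = 2.3075
  [0.5→2.5]: (9.23+8.60)/2 × 2 = 17.83
  [2.5→4.5]: (8.60+4.55)/2 × 2 = 13.15
  Sum = 33.2875 mcg/mL·hr
Tail: C_last/k_e = 4.55/0.327 = 13.914
AUC_0→∞ (rectal suppository) = 33.2875 + 13.914 = 47.2015 mcg/mL·hr
F = (AUC_ev/D_ev)/(AUC_iv/D_iv) = (47.2015/80)/(92.8/20) = 0.59001875/4.64 = 0.1272

F = 0.127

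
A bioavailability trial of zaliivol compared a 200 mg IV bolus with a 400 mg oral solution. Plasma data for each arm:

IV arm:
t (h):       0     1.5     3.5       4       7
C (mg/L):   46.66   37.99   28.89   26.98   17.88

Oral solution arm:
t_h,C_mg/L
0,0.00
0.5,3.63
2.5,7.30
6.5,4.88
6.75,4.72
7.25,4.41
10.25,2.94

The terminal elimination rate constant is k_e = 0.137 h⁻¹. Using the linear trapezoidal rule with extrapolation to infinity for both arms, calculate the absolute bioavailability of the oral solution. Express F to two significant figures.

F = 0.11

Trapezoidal AUC_0→7 (IV):
  [0→1.5]: (46.66+37.99)/2 × 1.5 = 63.4875
  [1.5→3.5]: (37.99+28.89)/2 × 2 = 66.88
  [3.5→4]: (28.89+26.98)/2 × 0.5 = 13.9675
  [4→7]: (26.98+17.88)/2 × 3 = 67.29
  Sum = 211.625 mg/L·h
IV tail: 17.88/0.137 = 130.511; AUC_iv,0→∞ = 211.625 + 130.511 = 342.136 mg/L·h
Trapezoidal AUC_0→10.25 (oral solution):
  [0→0.5]: (0.00+3.63)/2 × 0.5 = 0.9075
  [0.5→2.5]: (3.63+7.30)/2 × 2 = 10.93
  [2.5→6.5]: (7.30+4.88)/2 × 4 = 24.36
  [6.5→6.75]: (4.88+4.72)/2 × 0.25 = 1.2
  [6.75→7.25]: (4.72+4.41)/2 × 0.5 = 2.2825
  [7.25→10.25]: (4.41+2.94)/2 × 3 = 11.025
  Sum = 50.705 mg/L·h
oral solution tail: 2.94/0.137 = 21.460; AUC_ev,0→∞ = 50.705 + 21.460 = 72.165 mg/L·h
F = (AUC_ev/D_ev)/(AUC_iv/D_iv) = (72.165/400)/(342.136/200) = 0.1804125/1.71068 = 0.1055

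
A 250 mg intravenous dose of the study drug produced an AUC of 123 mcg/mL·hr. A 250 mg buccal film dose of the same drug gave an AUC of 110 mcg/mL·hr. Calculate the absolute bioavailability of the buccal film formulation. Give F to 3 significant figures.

F = 0.894

F = (AUC_ev / D_ev) / (AUC_iv / D_iv)
  = (110/250) / (123/250)
  = 0.44 / 0.492 = 0.8943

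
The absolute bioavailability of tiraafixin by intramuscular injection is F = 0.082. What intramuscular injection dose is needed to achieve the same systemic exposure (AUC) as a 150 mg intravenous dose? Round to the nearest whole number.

For equal systemic exposure: F × D_ev = D_iv
D_ev = D_iv / F = 150 / 0.082 = 1829.27 mg

D_intramuscular = 1829 mg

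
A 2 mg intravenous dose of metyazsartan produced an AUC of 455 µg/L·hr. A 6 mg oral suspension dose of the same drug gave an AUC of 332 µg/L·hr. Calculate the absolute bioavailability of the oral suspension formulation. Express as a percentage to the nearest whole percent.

F = 24%

F = (AUC_ev / D_ev) / (AUC_iv / D_iv)
  = (332/6) / (455/2)
  = 55.3333 / 227.5 = 0.2432
  = 24.32%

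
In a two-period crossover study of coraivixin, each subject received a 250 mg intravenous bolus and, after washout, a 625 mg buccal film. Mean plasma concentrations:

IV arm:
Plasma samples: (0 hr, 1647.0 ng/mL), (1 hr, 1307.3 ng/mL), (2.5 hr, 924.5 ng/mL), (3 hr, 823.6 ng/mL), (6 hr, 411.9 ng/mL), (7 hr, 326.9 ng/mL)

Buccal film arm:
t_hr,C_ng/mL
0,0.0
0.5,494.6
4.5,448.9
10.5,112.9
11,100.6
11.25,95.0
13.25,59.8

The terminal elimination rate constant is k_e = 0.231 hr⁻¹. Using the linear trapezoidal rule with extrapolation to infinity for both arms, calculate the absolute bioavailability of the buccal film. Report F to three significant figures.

Trapezoidal AUC_0→7 (IV):
  [0→1]: (1647.0+1307.3)/2 × 1 = 1477.15
  [1→2.5]: (1307.3+924.5)/2 × 1.5 = 1673.85
  [2.5→3]: (924.5+823.6)/2 × 0.5 = 437.025
  [3→6]: (823.6+411.9)/2 × 3 = 1853.25
  [6→7]: (411.9+326.9)/2 × 1 = 369.4
  Sum = 5810.675 ng/mL·hr
IV tail: 326.9/0.231 = 1415.152; AUC_iv,0→∞ = 5810.675 + 1415.152 = 7225.827 ng/mL·hr
Trapezoidal AUC_0→13.25 (buccal film):
  [0→0.5]: (0.0+494.6)/2 × 0.5 = 123.65
  [0.5→4.5]: (494.6+448.9)/2 × 4 = 1887.0
  [4.5→10.5]: (448.9+112.9)/2 × 6 = 1685.4
  [10.5→11]: (112.9+100.6)/2 × 0.5 = 53.375
  [11→11.25]: (100.6+95.0)/2 × 0.25 = 24.45
  [11.25→13.25]: (95.0+59.8)/2 × 2 = 154.8
  Sum = 3928.675 ng/mL·hr
buccal film tail: 59.8/0.231 = 258.874; AUC_ev,0→∞ = 3928.675 + 258.874 = 4187.549 ng/mL·hr
F = (AUC_ev/D_ev)/(AUC_iv/D_iv) = (4187.549/625)/(7225.827/250) = 6.7000784/28.903308 = 0.2318

F = 0.232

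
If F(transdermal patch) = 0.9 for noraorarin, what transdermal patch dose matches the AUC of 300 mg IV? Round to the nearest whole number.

For equal systemic exposure: F × D_ev = D_iv
D_ev = D_iv / F = 300 / 0.9 = 333.333 mg

D_transdermal = 333 mg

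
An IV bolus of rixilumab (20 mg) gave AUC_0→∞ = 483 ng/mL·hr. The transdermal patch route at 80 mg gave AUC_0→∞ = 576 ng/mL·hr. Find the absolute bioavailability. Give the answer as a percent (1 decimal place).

F = 29.8%

F = (AUC_ev / D_ev) / (AUC_iv / D_iv)
  = (576/80) / (483/20)
  = 7.2 / 24.15 = 0.2981
  = 29.81%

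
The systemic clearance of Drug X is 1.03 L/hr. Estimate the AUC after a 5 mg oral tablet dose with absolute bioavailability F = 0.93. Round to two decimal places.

AUC_0→∞ = F × Dose / CL
        = 0.93 × 5 / 1.03 = 4.51456 mg/L·hr

AUC = 4.51 mg/L·hr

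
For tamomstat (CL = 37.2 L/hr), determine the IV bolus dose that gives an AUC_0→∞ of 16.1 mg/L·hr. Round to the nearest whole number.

Dose_iv = CL × AUC_0→∞
     = 37.2 × 16.1 = 598.92 mg

Dose = 599 mg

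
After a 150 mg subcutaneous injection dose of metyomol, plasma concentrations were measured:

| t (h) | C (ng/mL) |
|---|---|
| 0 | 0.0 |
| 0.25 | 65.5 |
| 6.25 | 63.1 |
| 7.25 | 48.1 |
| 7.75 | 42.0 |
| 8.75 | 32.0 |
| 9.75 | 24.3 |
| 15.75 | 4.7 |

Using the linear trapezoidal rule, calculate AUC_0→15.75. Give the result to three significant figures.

Trapezoidal AUC_0→15.75:
  [0→0.25]: (0.0+65.5)/2 × 0.25 = 8.1875
  [0.25→6.25]: (65.5+63.1)/2 × 6 = 385.8
  [6.25→7.25]: (63.1+48.1)/2 × 1 = 55.6
  [7.25→7.75]: (48.1+42.0)/2 × 0.5 = 22.525
  [7.75→8.75]: (42.0+32.0)/2 × 1 = 37.0
  [8.75→9.75]: (32.0+24.3)/2 × 1 = 28.15
  [9.75→15.75]: (24.3+4.7)/2 × 6 = 87.0
  Sum = 624.2625 ng/mL·h

AUC = 624 ng/mL·h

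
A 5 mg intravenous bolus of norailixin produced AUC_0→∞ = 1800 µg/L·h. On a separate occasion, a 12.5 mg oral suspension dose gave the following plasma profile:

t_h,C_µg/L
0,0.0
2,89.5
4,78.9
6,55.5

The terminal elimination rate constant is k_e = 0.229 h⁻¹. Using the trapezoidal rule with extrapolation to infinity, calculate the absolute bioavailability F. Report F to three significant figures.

Trapezoidal AUC_0→6 (oral suspension):
  [0→2]: (0.0+89.5)/2 × 2 = 89.5
  [2→4]: (89.5+78.9)/2 × 2 = 168.4
  [4→6]: (78.9+55.5)/2 × 2 = 134.4
  Sum = 392.3 µg/L·h
Tail: C_last/k_e = 55.5/0.229 = 242.358
AUC_0→∞ (oral suspension) = 392.3 + 242.358 = 634.658 µg/L·h
F = (AUC_ev/D_ev)/(AUC_iv/D_iv) = (634.658/12.5)/(1800/5) = 50.77264/360 = 0.1410

F = 0.141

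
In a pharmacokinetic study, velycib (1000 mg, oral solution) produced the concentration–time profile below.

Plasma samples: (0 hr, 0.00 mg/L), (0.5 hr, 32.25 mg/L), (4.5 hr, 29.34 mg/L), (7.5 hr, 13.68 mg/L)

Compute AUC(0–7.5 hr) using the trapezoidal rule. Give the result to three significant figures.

Trapezoidal AUC_0→7.5:
  [0→0.5]: (0.00+32.25)/2 × 0.5 = 8.0625
  [0.5→4.5]: (32.25+29.34)/2 × 4 = 123.18
  [4.5→7.5]: (29.34+13.68)/2 × 3 = 64.53
  Sum = 195.7725 mg/L·hr

AUC = 196 mg/L·hr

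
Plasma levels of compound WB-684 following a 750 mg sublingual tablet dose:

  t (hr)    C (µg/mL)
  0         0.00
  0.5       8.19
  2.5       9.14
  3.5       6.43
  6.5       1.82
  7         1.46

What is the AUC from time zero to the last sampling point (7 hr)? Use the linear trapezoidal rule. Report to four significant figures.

Trapezoidal AUC_0→7:
  [0→0.5]: (0.00+8.19)/2 × 0.5 = 2.0475
  [0.5→2.5]: (8.19+9.14)/2 × 2 = 17.33
  [2.5→3.5]: (9.14+6.43)/2 × 1 = 7.785
  [3.5→6.5]: (6.43+1.82)/2 × 3 = 12.375
  [6.5→7]: (1.82+1.46)/2 × 0.5 = 0.82
  Sum = 40.3575 µg/mL·hr

AUC = 40.36 µg/mL·hr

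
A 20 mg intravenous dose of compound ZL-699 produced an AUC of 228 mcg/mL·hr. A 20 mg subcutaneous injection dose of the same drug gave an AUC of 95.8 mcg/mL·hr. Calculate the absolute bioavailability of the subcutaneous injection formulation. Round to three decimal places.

F = 0.420

F = (AUC_ev / D_ev) / (AUC_iv / D_iv)
  = (95.8/20) / (228/20)
  = 4.79 / 11.4 = 0.4202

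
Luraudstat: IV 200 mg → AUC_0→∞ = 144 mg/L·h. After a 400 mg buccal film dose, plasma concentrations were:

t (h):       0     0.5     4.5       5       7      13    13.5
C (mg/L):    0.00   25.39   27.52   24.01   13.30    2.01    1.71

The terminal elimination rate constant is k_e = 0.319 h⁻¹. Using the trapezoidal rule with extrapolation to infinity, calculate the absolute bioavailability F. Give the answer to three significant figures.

F = 0.745

Trapezoidal AUC_0→13.5 (buccal film):
  [0→0.5]: (0.00+25.39)/2 × 0.5 = 6.3475
  [0.5→4.5]: (25.39+27.52)/2 × 4 = 105.82
  [4.5→5]: (27.52+24.01)/2 × 0.5 = 12.8825
  [5→7]: (24.01+13.30)/2 × 2 = 37.31
  [7→13]: (13.30+2.01)/2 × 6 = 45.93
  [13→13.5]: (2.01+1.71)/2 × 0.5 = 0.93
  Sum = 209.22 mg/L·h
Tail: C_last/k_e = 1.71/0.319 = 5.361
AUC_0→∞ (buccal film) = 209.22 + 5.361 = 214.581 mg/L·h
F = (AUC_ev/D_ev)/(AUC_iv/D_iv) = (214.581/400)/(144/200) = 0.5364525/0.72 = 0.7451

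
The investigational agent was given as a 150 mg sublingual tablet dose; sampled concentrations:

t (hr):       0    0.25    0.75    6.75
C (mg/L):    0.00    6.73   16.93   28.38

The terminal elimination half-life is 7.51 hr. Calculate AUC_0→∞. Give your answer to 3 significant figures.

Trapezoidal AUC_0→6.75:
  [0→0.25]: (0.00+6.73)/2 × 0.25 = 0.84125
  [0.25→0.75]: (6.73+16.93)/2 × 0.5 = 5.915
  [0.75→6.75]: (16.93+28.38)/2 × 6 = 135.93
  Sum = 142.68625 mg/L·hr
k_e = ln2 / t½ = 0.693147 / 7.51 = 0.0923 hr^-1
Extrapolated tail: C_last / k_e = 28.38 / 0.0923 = 307.476
AUC_0→∞ = 142.68625 + 307.476 = 450.16225 mg/L·hr

AUC = 450 mg/L·hr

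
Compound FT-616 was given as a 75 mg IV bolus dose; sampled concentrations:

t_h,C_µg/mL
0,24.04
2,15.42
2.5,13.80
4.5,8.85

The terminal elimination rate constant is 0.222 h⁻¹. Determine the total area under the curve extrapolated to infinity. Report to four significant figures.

AUC = 109.3 µg/mL·h

Trapezoidal AUC_0→4.5:
  [0→2]: (24.04+15.42)/2 × 2 = 39.46
  [2→2.5]: (15.42+13.80)/2 × 0.5 = 7.305
  [2.5→4.5]: (13.80+8.85)/2 × 2 = 22.65
  Sum = 69.415 µg/mL·h
Extrapolated tail: C_last / k_e = 8.85 / 0.222 = 39.865
AUC_0→∞ = 69.415 + 39.865 = 109.28 µg/mL·h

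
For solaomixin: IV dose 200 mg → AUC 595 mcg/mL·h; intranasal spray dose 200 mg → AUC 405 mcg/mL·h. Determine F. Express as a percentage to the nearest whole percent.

F = (AUC_ev / D_ev) / (AUC_iv / D_iv)
  = (405/200) / (595/200)
  = 2.025 / 2.975 = 0.6807
  = 68.07%

F = 68%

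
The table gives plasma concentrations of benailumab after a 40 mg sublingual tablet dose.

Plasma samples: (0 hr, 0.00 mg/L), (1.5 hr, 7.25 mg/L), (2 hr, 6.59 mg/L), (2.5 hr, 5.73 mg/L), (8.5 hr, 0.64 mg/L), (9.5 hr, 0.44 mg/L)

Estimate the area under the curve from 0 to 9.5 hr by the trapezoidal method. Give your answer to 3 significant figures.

AUC = 31.6 mg/L·hr

Trapezoidal AUC_0→9.5:
  [0→1.5]: (0.00+7.25)/2 × 1.5 = 5.4375
  [1.5→2]: (7.25+6.59)/2 × 0.5 = 3.46
  [2→2.5]: (6.59+5.73)/2 × 0.5 = 3.08
  [2.5→8.5]: (5.73+0.64)/2 × 6 = 19.11
  [8.5→9.5]: (0.64+0.44)/2 × 1 = 0.54
  Sum = 31.6275 mg/L·hr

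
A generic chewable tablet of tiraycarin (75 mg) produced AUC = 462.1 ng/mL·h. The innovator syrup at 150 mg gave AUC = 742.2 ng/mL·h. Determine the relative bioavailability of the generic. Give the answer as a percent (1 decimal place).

F_rel = 124.5%

F_rel = (AUC_test/D_test) / (AUC_ref/D_ref)
      = (462.1/75) / (742.2/150)
      = 6.16133 / 4.948 = 1.2452 = 124.52%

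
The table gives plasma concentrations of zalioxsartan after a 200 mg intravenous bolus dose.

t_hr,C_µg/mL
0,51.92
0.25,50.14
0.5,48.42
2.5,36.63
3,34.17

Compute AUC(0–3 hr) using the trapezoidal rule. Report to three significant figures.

AUC = 128 µg/mL·hr

Trapezoidal AUC_0→3:
  [0→0.25]: (51.92+50.14)/2 × 0.25 = 12.7575
  [0.25→0.5]: (50.14+48.42)/2 × 0.25 = 12.32
  [0.5→2.5]: (48.42+36.63)/2 × 2 = 85.05
  [2.5→3]: (36.63+34.17)/2 × 0.5 = 17.7
  Sum = 127.8275 µg/mL·hr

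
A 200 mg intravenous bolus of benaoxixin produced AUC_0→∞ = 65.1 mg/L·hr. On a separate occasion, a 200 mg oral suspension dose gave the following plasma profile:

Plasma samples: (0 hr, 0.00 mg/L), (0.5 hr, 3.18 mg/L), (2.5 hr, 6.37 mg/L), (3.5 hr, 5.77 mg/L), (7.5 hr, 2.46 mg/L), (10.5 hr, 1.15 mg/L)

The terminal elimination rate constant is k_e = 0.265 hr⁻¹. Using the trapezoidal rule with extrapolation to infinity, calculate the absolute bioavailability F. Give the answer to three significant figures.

Trapezoidal AUC_0→10.5 (oral suspension):
  [0→0.5]: (0.00+3.18)/2 × 0.5 = 0.795
  [0.5→2.5]: (3.18+6.37)/2 × 2 = 9.55
  [2.5→3.5]: (6.37+5.77)/2 × 1 = 6.07
  [3.5→7.5]: (5.77+2.46)/2 × 4 = 16.46
  [7.5→10.5]: (2.46+1.15)/2 × 3 = 5.415
  Sum = 38.29 mg/L·hr
Tail: C_last/k_e = 1.15/0.265 = 4.340
AUC_0→∞ (oral suspension) = 38.29 + 4.340 = 42.63 mg/L·hr
F = (AUC_ev/D_ev)/(AUC_iv/D_iv) = (42.63/200)/(65.1/200) = 0.21315/0.3255 = 0.6548

F = 0.655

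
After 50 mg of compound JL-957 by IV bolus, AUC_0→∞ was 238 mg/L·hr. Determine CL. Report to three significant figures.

CL = Dose_iv / AUC_0→∞
   = 50 / 238 = 0.210084 L/hr

CL = 0.210 L/hr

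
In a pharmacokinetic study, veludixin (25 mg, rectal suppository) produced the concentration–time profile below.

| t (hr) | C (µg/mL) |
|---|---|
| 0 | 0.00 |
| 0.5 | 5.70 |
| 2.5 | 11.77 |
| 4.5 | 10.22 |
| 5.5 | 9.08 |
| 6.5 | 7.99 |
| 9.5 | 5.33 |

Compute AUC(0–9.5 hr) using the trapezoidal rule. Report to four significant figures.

Trapezoidal AUC_0→9.5:
  [0→0.5]: (0.00+5.70)/2 × 0.5 = 1.425
  [0.5→2.5]: (5.70+11.77)/2 × 2 = 17.47
  [2.5→4.5]: (11.77+10.22)/2 × 2 = 21.99
  [4.5→5.5]: (10.22+9.08)/2 × 1 = 9.65
  [5.5→6.5]: (9.08+7.99)/2 × 1 = 8.535
  [6.5→9.5]: (7.99+5.33)/2 × 3 = 19.98
  Sum = 79.05 µg/mL·hr

AUC = 79.05 µg/mL·hr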